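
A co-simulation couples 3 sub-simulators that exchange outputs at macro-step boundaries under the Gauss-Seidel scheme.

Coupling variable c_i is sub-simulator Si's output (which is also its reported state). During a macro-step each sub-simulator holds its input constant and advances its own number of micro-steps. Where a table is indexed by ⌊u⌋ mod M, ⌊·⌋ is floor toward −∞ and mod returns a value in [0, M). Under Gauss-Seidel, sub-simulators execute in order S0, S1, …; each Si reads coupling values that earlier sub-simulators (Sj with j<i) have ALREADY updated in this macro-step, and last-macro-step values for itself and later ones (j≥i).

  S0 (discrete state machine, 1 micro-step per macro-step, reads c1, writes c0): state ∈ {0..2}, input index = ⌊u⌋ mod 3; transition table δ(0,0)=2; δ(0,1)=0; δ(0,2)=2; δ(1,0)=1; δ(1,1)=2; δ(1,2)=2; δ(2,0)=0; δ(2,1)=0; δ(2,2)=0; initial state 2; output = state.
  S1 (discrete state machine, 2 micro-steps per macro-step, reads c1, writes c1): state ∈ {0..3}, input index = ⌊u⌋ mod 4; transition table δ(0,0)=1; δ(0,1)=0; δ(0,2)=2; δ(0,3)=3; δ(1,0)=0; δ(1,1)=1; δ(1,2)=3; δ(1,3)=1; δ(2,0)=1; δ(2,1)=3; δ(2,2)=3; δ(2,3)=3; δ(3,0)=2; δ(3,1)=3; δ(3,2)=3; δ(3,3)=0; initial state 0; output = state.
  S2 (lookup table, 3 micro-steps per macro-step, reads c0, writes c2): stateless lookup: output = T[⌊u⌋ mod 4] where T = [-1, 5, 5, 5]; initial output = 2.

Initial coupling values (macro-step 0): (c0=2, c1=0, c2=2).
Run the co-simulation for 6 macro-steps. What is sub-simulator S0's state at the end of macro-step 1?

S0 state at macro-step 1 = 0

macro 1: S0 reads c1=0 → after 1×micro: 0; S1 reads c1=0 → after 2×micro: 0; S2 reads c0=0 → after 3×micro: -1 ⇒ (c0=0, c1=0, c2=-1)
macro 2: S0 reads c1=0 → after 1×micro: 2; S1 reads c1=0 → after 2×micro: 0; S2 reads c0=2 → after 3×micro: 5 ⇒ (c0=2, c1=0, c2=5)
macro 3: S0 reads c1=0 → after 1×micro: 0; S1 reads c1=0 → after 2×micro: 0; S2 reads c0=0 → after 3×micro: -1 ⇒ (c0=0, c1=0, c2=-1)
macro 4: S0 reads c1=0 → after 1×micro: 2; S1 reads c1=0 → after 2×micro: 0; S2 reads c0=2 → after 3×micro: 5 ⇒ (c0=2, c1=0, c2=5)
macro 5: S0 reads c1=0 → after 1×micro: 0; S1 reads c1=0 → after 2×micro: 0; S2 reads c0=0 → after 3×micro: -1 ⇒ (c0=0, c1=0, c2=-1)
macro 6: S0 reads c1=0 → after 1×micro: 2; S1 reads c1=0 → after 2×micro: 0; S2 reads c0=2 → after 3×micro: 5 ⇒ (c0=2, c1=0, c2=5)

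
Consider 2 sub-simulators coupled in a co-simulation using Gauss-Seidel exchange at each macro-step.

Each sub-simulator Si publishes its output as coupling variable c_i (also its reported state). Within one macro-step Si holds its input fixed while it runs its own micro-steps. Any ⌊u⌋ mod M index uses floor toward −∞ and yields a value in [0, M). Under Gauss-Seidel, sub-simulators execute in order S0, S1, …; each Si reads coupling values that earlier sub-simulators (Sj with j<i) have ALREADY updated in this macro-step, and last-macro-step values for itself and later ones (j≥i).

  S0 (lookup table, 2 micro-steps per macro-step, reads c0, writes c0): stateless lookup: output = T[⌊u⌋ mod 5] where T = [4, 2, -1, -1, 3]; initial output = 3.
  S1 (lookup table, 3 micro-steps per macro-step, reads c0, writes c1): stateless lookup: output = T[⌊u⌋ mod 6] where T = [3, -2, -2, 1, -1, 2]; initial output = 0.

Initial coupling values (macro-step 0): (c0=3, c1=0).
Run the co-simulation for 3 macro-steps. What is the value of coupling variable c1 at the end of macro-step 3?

macro 1: S0 reads c0=3 → after 2×micro: -1; S1 reads c0=-1 → after 3×micro: 2 ⇒ (c0=-1, c1=2)
macro 2: S0 reads c0=-1 → after 2×micro: 3; S1 reads c0=3 → after 3×micro: 1 ⇒ (c0=3, c1=1)
macro 3: S0 reads c0=3 → after 2×micro: -1; S1 reads c0=-1 → after 3×micro: 2 ⇒ (c0=-1, c1=2)

c1 at macro-step 3 = 2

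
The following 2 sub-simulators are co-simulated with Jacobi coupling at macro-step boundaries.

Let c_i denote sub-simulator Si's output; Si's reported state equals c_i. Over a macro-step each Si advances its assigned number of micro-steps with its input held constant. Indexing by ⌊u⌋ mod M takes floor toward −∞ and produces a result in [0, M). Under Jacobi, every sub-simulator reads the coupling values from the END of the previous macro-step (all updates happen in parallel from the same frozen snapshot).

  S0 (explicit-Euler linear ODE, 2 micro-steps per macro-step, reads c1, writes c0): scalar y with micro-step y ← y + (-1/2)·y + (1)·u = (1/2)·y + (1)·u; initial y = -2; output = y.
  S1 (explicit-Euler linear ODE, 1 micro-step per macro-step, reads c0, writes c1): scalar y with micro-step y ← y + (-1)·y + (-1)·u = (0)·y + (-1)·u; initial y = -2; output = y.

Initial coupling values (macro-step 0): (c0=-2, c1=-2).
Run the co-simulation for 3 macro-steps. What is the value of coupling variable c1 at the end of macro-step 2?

macro 1: S0 reads c1=-2 → after 2×micro: -7/2; S1 reads c0=-2 → after 1×micro: 2 ⇒ (c0=-7/2, c1=2)
macro 2: S0 reads c1=2 → after 2×micro: 17/8; S1 reads c0=-7/2 → after 1×micro: 7/2 ⇒ (c0=17/8, c1=7/2)
macro 3: S0 reads c1=7/2 → after 2×micro: 185/32; S1 reads c0=17/8 → after 1×micro: -17/8 ⇒ (c0=185/32, c1=-17/8)

c1 at macro-step 2 = 7/2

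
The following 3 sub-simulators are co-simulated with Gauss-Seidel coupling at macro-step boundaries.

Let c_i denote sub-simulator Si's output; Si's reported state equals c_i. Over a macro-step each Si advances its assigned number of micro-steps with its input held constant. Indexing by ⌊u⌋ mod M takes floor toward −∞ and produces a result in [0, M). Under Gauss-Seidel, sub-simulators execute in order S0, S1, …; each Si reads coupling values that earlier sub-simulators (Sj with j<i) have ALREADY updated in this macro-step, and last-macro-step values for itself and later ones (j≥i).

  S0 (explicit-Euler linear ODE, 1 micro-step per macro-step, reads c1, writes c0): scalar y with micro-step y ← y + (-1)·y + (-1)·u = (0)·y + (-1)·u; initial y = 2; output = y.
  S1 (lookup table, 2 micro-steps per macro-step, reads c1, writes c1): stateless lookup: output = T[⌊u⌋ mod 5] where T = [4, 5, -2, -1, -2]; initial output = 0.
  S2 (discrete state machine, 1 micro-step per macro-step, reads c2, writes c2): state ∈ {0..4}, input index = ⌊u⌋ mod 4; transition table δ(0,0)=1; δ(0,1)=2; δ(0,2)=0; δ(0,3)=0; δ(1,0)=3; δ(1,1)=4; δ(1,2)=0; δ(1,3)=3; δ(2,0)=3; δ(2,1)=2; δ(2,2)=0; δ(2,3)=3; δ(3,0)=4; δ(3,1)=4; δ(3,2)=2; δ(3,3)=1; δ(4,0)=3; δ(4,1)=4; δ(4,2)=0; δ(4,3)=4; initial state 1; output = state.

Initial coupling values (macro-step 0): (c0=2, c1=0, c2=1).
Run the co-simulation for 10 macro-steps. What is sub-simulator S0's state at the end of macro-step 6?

macro 1: S0 reads c1=0 → after 1×micro: 0; S1 reads c1=0 → after 2×micro: 4; S2 reads c2=1 → after 1×micro: 4 ⇒ (c0=0, c1=4, c2=4)
macro 2: S0 reads c1=4 → after 1×micro: -4; S1 reads c1=4 → after 2×micro: -2; S2 reads c2=4 → after 1×micro: 3 ⇒ (c0=-4, c1=-2, c2=3)
macro 3: S0 reads c1=-2 → after 1×micro: 2; S1 reads c1=-2 → after 2×micro: -1; S2 reads c2=3 → after 1×micro: 1 ⇒ (c0=2, c1=-1, c2=1)
macro 4: S0 reads c1=-1 → after 1×micro: 1; S1 reads c1=-1 → after 2×micro: -2; S2 reads c2=1 → after 1×micro: 4 ⇒ (c0=1, c1=-2, c2=4)
macro 5: S0 reads c1=-2 → after 1×micro: 2; S1 reads c1=-2 → after 2×micro: -1; S2 reads c2=4 → after 1×micro: 3 ⇒ (c0=2, c1=-1, c2=3)
macro 6: S0 reads c1=-1 → after 1×micro: 1; S1 reads c1=-1 → after 2×micro: -2; S2 reads c2=3 → after 1×micro: 1 ⇒ (c0=1, c1=-2, c2=1)
macro 7: S0 reads c1=-2 → after 1×micro: 2; S1 reads c1=-2 → after 2×micro: -1; S2 reads c2=1 → after 1×micro: 4 ⇒ (c0=2, c1=-1, c2=4)
macro 8: S0 reads c1=-1 → after 1×micro: 1; S1 reads c1=-1 → after 2×micro: -2; S2 reads c2=4 → after 1×micro: 3 ⇒ (c0=1, c1=-2, c2=3)
macro 9: S0 reads c1=-2 → after 1×micro: 2; S1 reads c1=-2 → after 2×micro: -1; S2 reads c2=3 → after 1×micro: 1 ⇒ (c0=2, c1=-1, c2=1)
macro 10: S0 reads c1=-1 → after 1×micro: 1; S1 reads c1=-1 → after 2×micro: -2; S2 reads c2=1 → after 1×micro: 4 ⇒ (c0=1, c1=-2, c2=4)

S0 state at macro-step 6 = 1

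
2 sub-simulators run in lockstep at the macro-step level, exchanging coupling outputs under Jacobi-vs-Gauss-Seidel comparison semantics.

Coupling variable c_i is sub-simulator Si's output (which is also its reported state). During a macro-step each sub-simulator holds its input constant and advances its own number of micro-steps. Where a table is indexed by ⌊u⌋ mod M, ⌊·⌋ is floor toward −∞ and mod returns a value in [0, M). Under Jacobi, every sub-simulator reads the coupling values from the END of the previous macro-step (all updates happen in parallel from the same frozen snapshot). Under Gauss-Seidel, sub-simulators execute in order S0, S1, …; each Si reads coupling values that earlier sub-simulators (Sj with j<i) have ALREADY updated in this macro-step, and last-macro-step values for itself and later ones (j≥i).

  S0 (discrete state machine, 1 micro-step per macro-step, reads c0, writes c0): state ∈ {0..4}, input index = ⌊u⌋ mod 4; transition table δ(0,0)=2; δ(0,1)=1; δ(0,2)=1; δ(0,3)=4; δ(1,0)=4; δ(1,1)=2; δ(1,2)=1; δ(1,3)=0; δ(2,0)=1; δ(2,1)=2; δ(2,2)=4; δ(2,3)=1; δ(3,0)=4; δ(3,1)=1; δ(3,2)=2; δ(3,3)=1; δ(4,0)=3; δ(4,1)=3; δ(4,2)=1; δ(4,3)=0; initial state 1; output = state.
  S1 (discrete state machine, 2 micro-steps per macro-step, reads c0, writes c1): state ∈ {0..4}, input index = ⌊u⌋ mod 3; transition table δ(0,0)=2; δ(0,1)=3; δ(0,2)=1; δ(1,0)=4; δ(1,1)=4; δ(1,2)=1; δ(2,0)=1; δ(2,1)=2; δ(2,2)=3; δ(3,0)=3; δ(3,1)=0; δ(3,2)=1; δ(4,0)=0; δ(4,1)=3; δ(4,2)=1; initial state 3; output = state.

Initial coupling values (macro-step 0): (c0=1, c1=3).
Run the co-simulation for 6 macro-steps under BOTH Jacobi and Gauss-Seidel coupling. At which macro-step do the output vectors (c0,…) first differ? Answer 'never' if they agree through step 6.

[Jacobi] macro 1: S0 reads c0=1 → after 1×micro: 2; S1 reads c0=1 → after 2×micro: 3 ⇒ (c0=2, c1=3)
[Jacobi] macro 2: S0 reads c0=2 → after 1×micro: 4; S1 reads c0=2 → after 2×micro: 1 ⇒ (c0=4, c1=1)
[Jacobi] macro 3: S0 reads c0=4 → after 1×micro: 3; S1 reads c0=4 → after 2×micro: 3 ⇒ (c0=3, c1=3)
[Jacobi] macro 4: S0 reads c0=3 → after 1×micro: 1; S1 reads c0=3 → after 2×micro: 3 ⇒ (c0=1, c1=3)
[Jacobi] macro 5: S0 reads c0=1 → after 1×micro: 2; S1 reads c0=1 → after 2×micro: 3 ⇒ (c0=2, c1=3)
[Jacobi] macro 6: S0 reads c0=2 → after 1×micro: 4; S1 reads c0=2 → after 2×micro: 1 ⇒ (c0=4, c1=1)
[Gauss-Seidel] macro 1: S0 reads c0=1 → after 1×micro: 2; S1 reads c0=2 → after 2×micro: 1 ⇒ (c0=2, c1=1)
[Gauss-Seidel] macro 2: S0 reads c0=2 → after 1×micro: 4; S1 reads c0=4 → after 2×micro: 3 ⇒ (c0=4, c1=3)
[Gauss-Seidel] macro 3: S0 reads c0=4 → after 1×micro: 3; S1 reads c0=3 → after 2×micro: 3 ⇒ (c0=3, c1=3)
[Gauss-Seidel] macro 4: S0 reads c0=3 → after 1×micro: 1; S1 reads c0=1 → after 2×micro: 3 ⇒ (c0=1, c1=3)
[Gauss-Seidel] macro 5: S0 reads c0=1 → after 1×micro: 2; S1 reads c0=2 → after 2×micro: 1 ⇒ (c0=2, c1=1)
[Gauss-Seidel] macro 6: S0 reads c0=2 → after 1×micro: 4; S1 reads c0=4 → after 2×micro: 3 ⇒ (c0=4, c1=3)

first divergence at macro-step: 1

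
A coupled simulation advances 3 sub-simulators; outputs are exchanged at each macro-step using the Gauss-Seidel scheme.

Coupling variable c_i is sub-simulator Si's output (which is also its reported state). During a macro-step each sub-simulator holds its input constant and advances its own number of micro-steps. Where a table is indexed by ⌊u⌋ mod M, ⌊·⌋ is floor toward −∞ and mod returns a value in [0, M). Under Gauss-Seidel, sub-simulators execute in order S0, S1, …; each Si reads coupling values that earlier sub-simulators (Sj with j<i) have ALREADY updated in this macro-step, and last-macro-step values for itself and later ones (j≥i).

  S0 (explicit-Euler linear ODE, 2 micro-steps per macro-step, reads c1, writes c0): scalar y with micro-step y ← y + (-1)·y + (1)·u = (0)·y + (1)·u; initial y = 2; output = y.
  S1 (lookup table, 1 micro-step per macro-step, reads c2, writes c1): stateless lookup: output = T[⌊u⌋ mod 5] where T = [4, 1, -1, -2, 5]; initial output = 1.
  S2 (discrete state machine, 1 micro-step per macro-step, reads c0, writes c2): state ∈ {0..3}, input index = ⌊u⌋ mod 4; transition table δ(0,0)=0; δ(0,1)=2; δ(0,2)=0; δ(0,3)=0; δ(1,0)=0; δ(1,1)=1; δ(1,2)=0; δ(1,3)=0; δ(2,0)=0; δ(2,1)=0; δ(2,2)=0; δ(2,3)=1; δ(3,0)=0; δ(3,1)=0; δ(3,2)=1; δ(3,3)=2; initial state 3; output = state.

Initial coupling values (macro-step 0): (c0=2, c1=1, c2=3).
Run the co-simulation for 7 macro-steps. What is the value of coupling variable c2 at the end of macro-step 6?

c2 at macro-step 6 = 0

macro 1: S0 reads c1=1 → after 2×micro: 1; S1 reads c2=3 → after 1×micro: -2; S2 reads c0=1 → after 1×micro: 0 ⇒ (c0=1, c1=-2, c2=0)
macro 2: S0 reads c1=-2 → after 2×micro: -2; S1 reads c2=0 → after 1×micro: 4; S2 reads c0=-2 → after 1×micro: 0 ⇒ (c0=-2, c1=4, c2=0)
macro 3: S0 reads c1=4 → after 2×micro: 4; S1 reads c2=0 → after 1×micro: 4; S2 reads c0=4 → after 1×micro: 0 ⇒ (c0=4, c1=4, c2=0)
macro 4: S0 reads c1=4 → after 2×micro: 4; S1 reads c2=0 → after 1×micro: 4; S2 reads c0=4 → after 1×micro: 0 ⇒ (c0=4, c1=4, c2=0)
macro 5: S0 reads c1=4 → after 2×micro: 4; S1 reads c2=0 → after 1×micro: 4; S2 reads c0=4 → after 1×micro: 0 ⇒ (c0=4, c1=4, c2=0)
macro 6: S0 reads c1=4 → after 2×micro: 4; S1 reads c2=0 → after 1×micro: 4; S2 reads c0=4 → after 1×micro: 0 ⇒ (c0=4, c1=4, c2=0)
macro 7: S0 reads c1=4 → after 2×micro: 4; S1 reads c2=0 → after 1×micro: 4; S2 reads c0=4 → after 1×micro: 0 ⇒ (c0=4, c1=4, c2=0)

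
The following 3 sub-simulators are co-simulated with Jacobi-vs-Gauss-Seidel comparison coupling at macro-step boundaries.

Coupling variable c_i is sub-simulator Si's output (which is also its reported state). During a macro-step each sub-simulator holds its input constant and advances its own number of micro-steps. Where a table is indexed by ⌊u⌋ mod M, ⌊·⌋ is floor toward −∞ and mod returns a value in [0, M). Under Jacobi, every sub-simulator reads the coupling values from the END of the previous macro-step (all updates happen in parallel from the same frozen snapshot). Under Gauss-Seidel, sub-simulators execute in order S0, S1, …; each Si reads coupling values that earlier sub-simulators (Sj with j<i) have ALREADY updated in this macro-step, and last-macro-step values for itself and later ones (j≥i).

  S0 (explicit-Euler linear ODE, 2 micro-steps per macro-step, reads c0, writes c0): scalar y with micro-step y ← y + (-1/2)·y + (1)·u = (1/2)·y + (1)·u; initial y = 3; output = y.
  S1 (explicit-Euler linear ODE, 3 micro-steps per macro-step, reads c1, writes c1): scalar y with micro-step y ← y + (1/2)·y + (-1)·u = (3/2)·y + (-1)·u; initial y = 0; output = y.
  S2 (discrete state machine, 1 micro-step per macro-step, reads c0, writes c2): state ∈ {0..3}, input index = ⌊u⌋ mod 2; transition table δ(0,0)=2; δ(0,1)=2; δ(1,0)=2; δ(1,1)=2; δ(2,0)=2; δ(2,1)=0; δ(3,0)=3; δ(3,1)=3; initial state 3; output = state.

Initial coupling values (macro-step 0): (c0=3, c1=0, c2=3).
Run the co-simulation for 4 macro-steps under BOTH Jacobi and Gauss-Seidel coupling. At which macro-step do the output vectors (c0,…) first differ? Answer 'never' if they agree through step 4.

first divergence at macro-step: never

[Jacobi] macro 1: S0 reads c0=3 → after 2×micro: 21/4; S1 reads c1=0 → after 3×micro: 0; S2 reads c0=3 → after 1×micro: 3 ⇒ (c0=21/4, c1=0, c2=3)
[Jacobi] macro 2: S0 reads c0=21/4 → after 2×micro: 147/16; S1 reads c1=0 → after 3×micro: 0; S2 reads c0=21/4 → after 1×micro: 3 ⇒ (c0=147/16, c1=0, c2=3)
[Jacobi] macro 3: S0 reads c0=147/16 → after 2×micro: 1029/64; S1 reads c1=0 → after 3×micro: 0; S2 reads c0=147/16 → after 1×micro: 3 ⇒ (c0=1029/64, c1=0, c2=3)
[Jacobi] macro 4: S0 reads c0=1029/64 → after 2×micro: 7203/256; S1 reads c1=0 → after 3×micro: 0; S2 reads c0=1029/64 → after 1×micro: 3 ⇒ (c0=7203/256, c1=0, c2=3)
[Gauss-Seidel] macro 1: S0 reads c0=3 → after 2×micro: 21/4; S1 reads c1=0 → after 3×micro: 0; S2 reads c0=21/4 → after 1×micro: 3 ⇒ (c0=21/4, c1=0, c2=3)
[Gauss-Seidel] macro 2: S0 reads c0=21/4 → after 2×micro: 147/16; S1 reads c1=0 → after 3×micro: 0; S2 reads c0=147/16 → after 1×micro: 3 ⇒ (c0=147/16, c1=0, c2=3)
[Gauss-Seidel] macro 3: S0 reads c0=147/16 → after 2×micro: 1029/64; S1 reads c1=0 → after 3×micro: 0; S2 reads c0=1029/64 → after 1×micro: 3 ⇒ (c0=1029/64, c1=0, c2=3)
[Gauss-Seidel] macro 4: S0 reads c0=1029/64 → after 2×micro: 7203/256; S1 reads c1=0 → after 3×micro: 0; S2 reads c0=7203/256 → after 1×micro: 3 ⇒ (c0=7203/256, c1=0, c2=3)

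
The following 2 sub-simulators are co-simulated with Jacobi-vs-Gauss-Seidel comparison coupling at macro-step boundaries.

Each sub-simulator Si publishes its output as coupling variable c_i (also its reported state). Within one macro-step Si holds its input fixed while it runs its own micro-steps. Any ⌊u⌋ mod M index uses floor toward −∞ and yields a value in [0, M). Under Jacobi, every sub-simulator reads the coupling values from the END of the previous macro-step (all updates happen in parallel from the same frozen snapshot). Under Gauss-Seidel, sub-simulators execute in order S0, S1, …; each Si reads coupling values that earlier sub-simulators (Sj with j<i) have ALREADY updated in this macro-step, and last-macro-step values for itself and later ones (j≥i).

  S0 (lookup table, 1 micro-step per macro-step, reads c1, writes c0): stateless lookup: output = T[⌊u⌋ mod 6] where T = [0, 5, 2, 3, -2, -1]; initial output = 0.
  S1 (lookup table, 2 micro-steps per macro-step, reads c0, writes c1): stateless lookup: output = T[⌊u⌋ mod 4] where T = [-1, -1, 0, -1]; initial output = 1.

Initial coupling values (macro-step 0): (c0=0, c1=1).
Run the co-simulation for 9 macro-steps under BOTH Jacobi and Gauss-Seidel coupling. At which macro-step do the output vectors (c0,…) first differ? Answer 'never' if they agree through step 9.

first divergence at macro-step: never

[Jacobi] macro 1: S0 reads c1=1 → after 1×micro: 5; S1 reads c0=0 → after 2×micro: -1 ⇒ (c0=5, c1=-1)
[Jacobi] macro 2: S0 reads c1=-1 → after 1×micro: -1; S1 reads c0=5 → after 2×micro: -1 ⇒ (c0=-1, c1=-1)
[Jacobi] macro 3: S0 reads c1=-1 → after 1×micro: -1; S1 reads c0=-1 → after 2×micro: -1 ⇒ (c0=-1, c1=-1)
[Jacobi] macro 4: S0 reads c1=-1 → after 1×micro: -1; S1 reads c0=-1 → after 2×micro: -1 ⇒ (c0=-1, c1=-1)
[Jacobi] macro 5: S0 reads c1=-1 → after 1×micro: -1; S1 reads c0=-1 → after 2×micro: -1 ⇒ (c0=-1, c1=-1)
[Jacobi] macro 6: S0 reads c1=-1 → after 1×micro: -1; S1 reads c0=-1 → after 2×micro: -1 ⇒ (c0=-1, c1=-1)
[Jacobi] macro 7: S0 reads c1=-1 → after 1×micro: -1; S1 reads c0=-1 → after 2×micro: -1 ⇒ (c0=-1, c1=-1)
[Jacobi] macro 8: S0 reads c1=-1 → after 1×micro: -1; S1 reads c0=-1 → after 2×micro: -1 ⇒ (c0=-1, c1=-1)
[Jacobi] macro 9: S0 reads c1=-1 → after 1×micro: -1; S1 reads c0=-1 → after 2×micro: -1 ⇒ (c0=-1, c1=-1)
[Gauss-Seidel] macro 1: S0 reads c1=1 → after 1×micro: 5; S1 reads c0=5 → after 2×micro: -1 ⇒ (c0=5, c1=-1)
[Gauss-Seidel] macro 2: S0 reads c1=-1 → after 1×micro: -1; S1 reads c0=-1 → after 2×micro: -1 ⇒ (c0=-1, c1=-1)
[Gauss-Seidel] macro 3: S0 reads c1=-1 → after 1×micro: -1; S1 reads c0=-1 → after 2×micro: -1 ⇒ (c0=-1, c1=-1)
[Gauss-Seidel] macro 4: S0 reads c1=-1 → after 1×micro: -1; S1 reads c0=-1 → after 2×micro: -1 ⇒ (c0=-1, c1=-1)
[Gauss-Seidel] macro 5: S0 reads c1=-1 → after 1×micro: -1; S1 reads c0=-1 → after 2×micro: -1 ⇒ (c0=-1, c1=-1)
[Gauss-Seidel] macro 6: S0 reads c1=-1 → after 1×micro: -1; S1 reads c0=-1 → after 2×micro: -1 ⇒ (c0=-1, c1=-1)
[Gauss-Seidel] macro 7: S0 reads c1=-1 → after 1×micro: -1; S1 reads c0=-1 → after 2×micro: -1 ⇒ (c0=-1, c1=-1)
[Gauss-Seidel] macro 8: S0 reads c1=-1 → after 1×micro: -1; S1 reads c0=-1 → after 2×micro: -1 ⇒ (c0=-1, c1=-1)
[Gauss-Seidel] macro 9: S0 reads c1=-1 → after 1×micro: -1; S1 reads c0=-1 → after 2×micro: -1 ⇒ (c0=-1, c1=-1)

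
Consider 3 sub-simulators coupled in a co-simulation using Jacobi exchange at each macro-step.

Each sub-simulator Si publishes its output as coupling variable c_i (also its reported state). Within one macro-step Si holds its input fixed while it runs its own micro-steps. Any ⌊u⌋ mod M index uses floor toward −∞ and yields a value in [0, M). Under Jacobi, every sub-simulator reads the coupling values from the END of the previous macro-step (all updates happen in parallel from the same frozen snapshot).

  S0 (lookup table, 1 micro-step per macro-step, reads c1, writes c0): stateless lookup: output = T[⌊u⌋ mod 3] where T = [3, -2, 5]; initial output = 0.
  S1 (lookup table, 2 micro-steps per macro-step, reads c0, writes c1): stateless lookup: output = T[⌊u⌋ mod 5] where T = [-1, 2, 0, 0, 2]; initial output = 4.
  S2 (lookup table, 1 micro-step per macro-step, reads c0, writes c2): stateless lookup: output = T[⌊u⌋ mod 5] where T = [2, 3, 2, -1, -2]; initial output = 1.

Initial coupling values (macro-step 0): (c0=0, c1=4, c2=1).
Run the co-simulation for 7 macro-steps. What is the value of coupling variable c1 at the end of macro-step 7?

c1 at macro-step 7 = -1

macro 1: S0 reads c1=4 → after 1×micro: -2; S1 reads c0=0 → after 2×micro: -1; S2 reads c0=0 → after 1×micro: 2 ⇒ (c0=-2, c1=-1, c2=2)
macro 2: S0 reads c1=-1 → after 1×micro: 5; S1 reads c0=-2 → after 2×micro: 0; S2 reads c0=-2 → after 1×micro: -1 ⇒ (c0=5, c1=0, c2=-1)
macro 3: S0 reads c1=0 → after 1×micro: 3; S1 reads c0=5 → after 2×micro: -1; S2 reads c0=5 → after 1×micro: 2 ⇒ (c0=3, c1=-1, c2=2)
macro 4: S0 reads c1=-1 → after 1×micro: 5; S1 reads c0=3 → after 2×micro: 0; S2 reads c0=3 → after 1×micro: -1 ⇒ (c0=5, c1=0, c2=-1)
macro 5: S0 reads c1=0 → after 1×micro: 3; S1 reads c0=5 → after 2×micro: -1; S2 reads c0=5 → after 1×micro: 2 ⇒ (c0=3, c1=-1, c2=2)
macro 6: S0 reads c1=-1 → after 1×micro: 5; S1 reads c0=3 → after 2×micro: 0; S2 reads c0=3 → after 1×micro: -1 ⇒ (c0=5, c1=0, c2=-1)
macro 7: S0 reads c1=0 → after 1×micro: 3; S1 reads c0=5 → after 2×micro: -1; S2 reads c0=5 → after 1×micro: 2 ⇒ (c0=3, c1=-1, c2=2)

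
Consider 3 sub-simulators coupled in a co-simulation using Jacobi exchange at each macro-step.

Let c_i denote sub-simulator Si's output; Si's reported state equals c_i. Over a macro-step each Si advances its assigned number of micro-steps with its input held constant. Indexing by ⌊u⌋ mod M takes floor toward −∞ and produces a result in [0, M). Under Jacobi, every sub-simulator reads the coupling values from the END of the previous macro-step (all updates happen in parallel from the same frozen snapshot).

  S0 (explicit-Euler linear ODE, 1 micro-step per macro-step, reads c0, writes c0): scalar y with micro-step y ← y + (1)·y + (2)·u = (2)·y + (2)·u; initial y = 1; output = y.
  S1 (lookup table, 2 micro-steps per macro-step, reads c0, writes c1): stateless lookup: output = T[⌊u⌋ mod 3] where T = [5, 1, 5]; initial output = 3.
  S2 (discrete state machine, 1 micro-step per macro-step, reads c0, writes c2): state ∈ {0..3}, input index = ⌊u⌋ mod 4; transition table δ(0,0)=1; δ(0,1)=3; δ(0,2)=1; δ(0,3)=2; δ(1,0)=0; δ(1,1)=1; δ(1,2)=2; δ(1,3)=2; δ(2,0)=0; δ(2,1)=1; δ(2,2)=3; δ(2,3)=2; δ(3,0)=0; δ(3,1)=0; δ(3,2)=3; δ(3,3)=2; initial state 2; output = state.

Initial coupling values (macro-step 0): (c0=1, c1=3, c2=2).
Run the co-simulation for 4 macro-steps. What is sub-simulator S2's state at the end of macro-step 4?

S2 state at macro-step 4 = 0

macro 1: S0 reads c0=1 → after 1×micro: 4; S1 reads c0=1 → after 2×micro: 1; S2 reads c0=1 → after 1×micro: 1 ⇒ (c0=4, c1=1, c2=1)
macro 2: S0 reads c0=4 → after 1×micro: 16; S1 reads c0=4 → after 2×micro: 1; S2 reads c0=4 → after 1×micro: 0 ⇒ (c0=16, c1=1, c2=0)
macro 3: S0 reads c0=16 → after 1×micro: 64; S1 reads c0=16 → after 2×micro: 1; S2 reads c0=16 → after 1×micro: 1 ⇒ (c0=64, c1=1, c2=1)
macro 4: S0 reads c0=64 → after 1×micro: 256; S1 reads c0=64 → after 2×micro: 1; S2 reads c0=64 → after 1×micro: 0 ⇒ (c0=256, c1=1, c2=0)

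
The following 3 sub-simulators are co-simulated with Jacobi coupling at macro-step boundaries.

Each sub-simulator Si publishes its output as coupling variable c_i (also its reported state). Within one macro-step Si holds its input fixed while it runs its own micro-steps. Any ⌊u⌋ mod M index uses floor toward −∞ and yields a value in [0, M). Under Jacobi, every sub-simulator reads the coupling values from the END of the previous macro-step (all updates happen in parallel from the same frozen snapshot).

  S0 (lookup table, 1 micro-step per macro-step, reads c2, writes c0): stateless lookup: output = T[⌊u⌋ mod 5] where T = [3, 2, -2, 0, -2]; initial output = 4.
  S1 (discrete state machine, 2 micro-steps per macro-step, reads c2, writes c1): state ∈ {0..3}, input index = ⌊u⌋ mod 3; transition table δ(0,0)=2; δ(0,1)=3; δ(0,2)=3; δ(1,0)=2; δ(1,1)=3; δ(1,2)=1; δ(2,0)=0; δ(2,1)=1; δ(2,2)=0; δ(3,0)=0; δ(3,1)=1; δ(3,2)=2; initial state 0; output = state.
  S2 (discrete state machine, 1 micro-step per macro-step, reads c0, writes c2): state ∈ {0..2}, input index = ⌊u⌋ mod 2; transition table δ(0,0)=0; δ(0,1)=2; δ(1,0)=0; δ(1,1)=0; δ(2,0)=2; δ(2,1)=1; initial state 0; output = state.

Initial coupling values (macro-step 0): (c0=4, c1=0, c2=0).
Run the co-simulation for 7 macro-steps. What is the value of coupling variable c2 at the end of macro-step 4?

c2 at macro-step 4 = 0

macro 1: S0 reads c2=0 → after 1×micro: 3; S1 reads c2=0 → after 2×micro: 0; S2 reads c0=4 → after 1×micro: 0 ⇒ (c0=3, c1=0, c2=0)
macro 2: S0 reads c2=0 → after 1×micro: 3; S1 reads c2=0 → after 2×micro: 0; S2 reads c0=3 → after 1×micro: 2 ⇒ (c0=3, c1=0, c2=2)
macro 3: S0 reads c2=2 → after 1×micro: -2; S1 reads c2=2 → after 2×micro: 2; S2 reads c0=3 → after 1×micro: 1 ⇒ (c0=-2, c1=2, c2=1)
macro 4: S0 reads c2=1 → after 1×micro: 2; S1 reads c2=1 → after 2×micro: 3; S2 reads c0=-2 → after 1×micro: 0 ⇒ (c0=2, c1=3, c2=0)
macro 5: S0 reads c2=0 → after 1×micro: 3; S1 reads c2=0 → after 2×micro: 2; S2 reads c0=2 → after 1×micro: 0 ⇒ (c0=3, c1=2, c2=0)
macro 6: S0 reads c2=0 → after 1×micro: 3; S1 reads c2=0 → after 2×micro: 2; S2 reads c0=3 → after 1×micro: 2 ⇒ (c0=3, c1=2, c2=2)
macro 7: S0 reads c2=2 → after 1×micro: -2; S1 reads c2=2 → after 2×micro: 3; S2 reads c0=3 → after 1×micro: 1 ⇒ (c0=-2, c1=3, c2=1)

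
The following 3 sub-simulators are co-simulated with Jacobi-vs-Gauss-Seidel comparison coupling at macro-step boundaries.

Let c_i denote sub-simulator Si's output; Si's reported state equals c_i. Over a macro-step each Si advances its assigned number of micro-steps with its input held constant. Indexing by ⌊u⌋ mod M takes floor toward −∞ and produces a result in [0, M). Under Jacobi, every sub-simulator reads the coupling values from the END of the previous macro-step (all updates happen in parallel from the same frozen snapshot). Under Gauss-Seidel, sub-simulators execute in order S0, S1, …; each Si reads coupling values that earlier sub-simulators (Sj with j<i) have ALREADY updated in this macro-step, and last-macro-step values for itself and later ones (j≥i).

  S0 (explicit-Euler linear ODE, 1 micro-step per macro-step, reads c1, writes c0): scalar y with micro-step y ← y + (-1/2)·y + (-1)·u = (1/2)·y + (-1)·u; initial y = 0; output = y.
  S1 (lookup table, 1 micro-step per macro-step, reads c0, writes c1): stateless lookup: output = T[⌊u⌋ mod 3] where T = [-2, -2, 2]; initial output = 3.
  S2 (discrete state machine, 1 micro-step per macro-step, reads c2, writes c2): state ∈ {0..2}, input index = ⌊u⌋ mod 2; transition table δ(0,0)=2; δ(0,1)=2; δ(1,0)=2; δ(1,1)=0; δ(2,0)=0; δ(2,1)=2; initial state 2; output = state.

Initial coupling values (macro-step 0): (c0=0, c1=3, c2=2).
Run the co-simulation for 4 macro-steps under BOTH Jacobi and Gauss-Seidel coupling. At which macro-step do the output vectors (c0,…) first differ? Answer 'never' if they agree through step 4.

[Jacobi] macro 1: S0 reads c1=3 → after 1×micro: -3; S1 reads c0=0 → after 1×micro: -2; S2 reads c2=2 → after 1×micro: 0 ⇒ (c0=-3, c1=-2, c2=0)
[Jacobi] macro 2: S0 reads c1=-2 → after 1×micro: 1/2; S1 reads c0=-3 → after 1×micro: -2; S2 reads c2=0 → after 1×micro: 2 ⇒ (c0=1/2, c1=-2, c2=2)
[Jacobi] macro 3: S0 reads c1=-2 → after 1×micro: 9/4; S1 reads c0=1/2 → after 1×micro: -2; S2 reads c2=2 → after 1×micro: 0 ⇒ (c0=9/4, c1=-2, c2=0)
[Jacobi] macro 4: S0 reads c1=-2 → after 1×micro: 25/8; S1 reads c0=9/4 → after 1×micro: 2; S2 reads c2=0 → after 1×micro: 2 ⇒ (c0=25/8, c1=2, c2=2)
[Gauss-Seidel] macro 1: S0 reads c1=3 → after 1×micro: -3; S1 reads c0=-3 → after 1×micro: -2; S2 reads c2=2 → after 1×micro: 0 ⇒ (c0=-3, c1=-2, c2=0)
[Gauss-Seidel] macro 2: S0 reads c1=-2 → after 1×micro: 1/2; S1 reads c0=1/2 → after 1×micro: -2; S2 reads c2=0 → after 1×micro: 2 ⇒ (c0=1/2, c1=-2, c2=2)
[Gauss-Seidel] macro 3: S0 reads c1=-2 → after 1×micro: 9/4; S1 reads c0=9/4 → after 1×micro: 2; S2 reads c2=2 → after 1×micro: 0 ⇒ (c0=9/4, c1=2, c2=0)
[Gauss-Seidel] macro 4: S0 reads c1=2 → after 1×micro: -7/8; S1 reads c0=-7/8 → after 1×micro: 2; S2 reads c2=0 → after 1×micro: 2 ⇒ (c0=-7/8, c1=2, c2=2)

first divergence at macro-step: 3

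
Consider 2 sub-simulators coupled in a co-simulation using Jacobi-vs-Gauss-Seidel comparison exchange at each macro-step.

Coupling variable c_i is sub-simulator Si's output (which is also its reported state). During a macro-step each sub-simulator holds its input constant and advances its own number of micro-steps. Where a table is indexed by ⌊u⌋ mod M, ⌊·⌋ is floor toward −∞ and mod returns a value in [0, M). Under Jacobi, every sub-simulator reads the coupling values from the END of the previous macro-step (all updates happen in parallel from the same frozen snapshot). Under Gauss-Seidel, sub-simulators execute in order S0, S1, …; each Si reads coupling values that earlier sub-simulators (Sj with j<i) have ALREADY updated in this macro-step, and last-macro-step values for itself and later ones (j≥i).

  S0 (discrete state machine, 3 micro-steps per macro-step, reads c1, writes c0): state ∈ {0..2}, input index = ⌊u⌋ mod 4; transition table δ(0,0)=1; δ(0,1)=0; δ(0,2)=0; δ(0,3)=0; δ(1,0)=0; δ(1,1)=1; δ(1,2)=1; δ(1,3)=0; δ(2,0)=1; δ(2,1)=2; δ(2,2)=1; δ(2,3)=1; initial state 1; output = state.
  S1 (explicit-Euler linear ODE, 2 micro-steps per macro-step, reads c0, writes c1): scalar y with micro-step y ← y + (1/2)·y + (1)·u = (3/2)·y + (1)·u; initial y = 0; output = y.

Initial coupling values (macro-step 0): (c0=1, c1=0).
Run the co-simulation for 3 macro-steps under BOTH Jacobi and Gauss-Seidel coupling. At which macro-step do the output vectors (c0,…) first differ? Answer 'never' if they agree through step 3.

first divergence at macro-step: 1

[Jacobi] macro 1: S0 reads c1=0 → after 3×micro: 0; S1 reads c0=1 → after 2×micro: 5/2 ⇒ (c0=0, c1=5/2)
[Jacobi] macro 2: S0 reads c1=5/2 → after 3×micro: 0; S1 reads c0=0 → after 2×micro: 45/8 ⇒ (c0=0, c1=45/8)
[Jacobi] macro 3: S0 reads c1=45/8 → after 3×micro: 0; S1 reads c0=0 → after 2×micro: 405/32 ⇒ (c0=0, c1=405/32)
[Gauss-Seidel] macro 1: S0 reads c1=0 → after 3×micro: 0; S1 reads c0=0 → after 2×micro: 0 ⇒ (c0=0, c1=0)
[Gauss-Seidel] macro 2: S0 reads c1=0 → after 3×micro: 1; S1 reads c0=1 → after 2×micro: 5/2 ⇒ (c0=1, c1=5/2)
[Gauss-Seidel] macro 3: S0 reads c1=5/2 → after 3×micro: 1; S1 reads c0=1 → after 2×micro: 65/8 ⇒ (c0=1, c1=65/8)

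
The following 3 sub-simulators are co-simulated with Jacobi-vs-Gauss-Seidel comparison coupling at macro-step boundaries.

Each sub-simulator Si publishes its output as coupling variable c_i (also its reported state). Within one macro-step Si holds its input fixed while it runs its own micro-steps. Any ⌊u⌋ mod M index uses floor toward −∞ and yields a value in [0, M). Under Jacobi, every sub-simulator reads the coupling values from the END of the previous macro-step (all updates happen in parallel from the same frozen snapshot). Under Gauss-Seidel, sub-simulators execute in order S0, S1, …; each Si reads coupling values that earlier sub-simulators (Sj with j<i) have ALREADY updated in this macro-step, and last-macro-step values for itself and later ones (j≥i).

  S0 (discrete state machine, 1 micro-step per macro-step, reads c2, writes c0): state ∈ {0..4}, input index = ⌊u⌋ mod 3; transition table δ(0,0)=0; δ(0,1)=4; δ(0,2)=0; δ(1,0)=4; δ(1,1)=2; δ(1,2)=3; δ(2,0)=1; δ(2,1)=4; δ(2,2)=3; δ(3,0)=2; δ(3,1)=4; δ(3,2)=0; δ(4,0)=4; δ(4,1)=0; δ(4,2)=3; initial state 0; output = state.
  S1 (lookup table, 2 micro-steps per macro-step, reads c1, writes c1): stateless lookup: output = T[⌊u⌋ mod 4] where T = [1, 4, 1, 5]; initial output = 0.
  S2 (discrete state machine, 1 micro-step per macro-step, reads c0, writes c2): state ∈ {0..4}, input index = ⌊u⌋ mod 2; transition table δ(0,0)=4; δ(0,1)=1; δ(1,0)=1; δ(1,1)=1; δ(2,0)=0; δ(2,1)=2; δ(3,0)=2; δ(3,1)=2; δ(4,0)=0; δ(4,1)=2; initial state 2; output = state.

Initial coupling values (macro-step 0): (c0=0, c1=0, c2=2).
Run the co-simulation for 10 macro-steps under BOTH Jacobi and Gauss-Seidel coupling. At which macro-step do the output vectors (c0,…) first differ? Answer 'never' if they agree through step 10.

[Jacobi] macro 1: S0 reads c2=2 → after 1×micro: 0; S1 reads c1=0 → after 2×micro: 1; S2 reads c0=0 → after 1×micro: 0 ⇒ (c0=0, c1=1, c2=0)
[Jacobi] macro 2: S0 reads c2=0 → after 1×micro: 0; S1 reads c1=1 → after 2×micro: 4; S2 reads c0=0 → after 1×micro: 4 ⇒ (c0=0, c1=4, c2=4)
[Jacobi] macro 3: S0 reads c2=4 → after 1×micro: 4; S1 reads c1=4 → after 2×micro: 1; S2 reads c0=0 → after 1×micro: 0 ⇒ (c0=4, c1=1, c2=0)
[Jacobi] macro 4: S0 reads c2=0 → after 1×micro: 4; S1 reads c1=1 → after 2×micro: 4; S2 reads c0=4 → after 1×micro: 4 ⇒ (c0=4, c1=4, c2=4)
[Jacobi] macro 5: S0 reads c2=4 → after 1×micro: 0; S1 reads c1=4 → after 2×micro: 1; S2 reads c0=4 → after 1×micro: 0 ⇒ (c0=0, c1=1, c2=0)
[Jacobi] macro 6: S0 reads c2=0 → after 1×micro: 0; S1 reads c1=1 → after 2×micro: 4; S2 reads c0=0 → after 1×micro: 4 ⇒ (c0=0, c1=4, c2=4)
[Jacobi] macro 7: S0 reads c2=4 → after 1×micro: 4; S1 reads c1=4 → after 2×micro: 1; S2 reads c0=0 → after 1×micro: 0 ⇒ (c0=4, c1=1, c2=0)
[Jacobi] macro 8: S0 reads c2=0 → after 1×micro: 4; S1 reads c1=1 → after 2×micro: 4; S2 reads c0=4 → after 1×micro: 4 ⇒ (c0=4, c1=4, c2=4)
[Jacobi] macro 9: S0 reads c2=4 → after 1×micro: 0; S1 reads c1=4 → after 2×micro: 1; S2 reads c0=4 → after 1×micro: 0 ⇒ (c0=0, c1=1, c2=0)
[Jacobi] macro 10: S0 reads c2=0 → after 1×micro: 0; S1 reads c1=1 → after 2×micro: 4; S2 reads c0=0 → after 1×micro: 4 ⇒ (c0=0, c1=4, c2=4)
[Gauss-Seidel] macro 1: S0 reads c2=2 → after 1×micro: 0; S1 reads c1=0 → after 2×micro: 1; S2 reads c0=0 → after 1×micro: 0 ⇒ (c0=0, c1=1, c2=0)
[Gauss-Seidel] macro 2: S0 reads c2=0 → after 1×micro: 0; S1 reads c1=1 → after 2×micro: 4; S2 reads c0=0 → after 1×micro: 4 ⇒ (c0=0, c1=4, c2=4)
[Gauss-Seidel] macro 3: S0 reads c2=4 → after 1×micro: 4; S1 reads c1=4 → after 2×micro: 1; S2 reads c0=4 → after 1×micro: 0 ⇒ (c0=4, c1=1, c2=0)
[Gauss-Seidel] macro 4: S0 reads c2=0 → after 1×micro: 4; S1 reads c1=1 → after 2×micro: 4; S2 reads c0=4 → after 1×micro: 4 ⇒ (c0=4, c1=4, c2=4)
[Gauss-Seidel] macro 5: S0 reads c2=4 → after 1×micro: 0; S1 reads c1=4 → after 2×micro: 1; S2 reads c0=0 → after 1×micro: 0 ⇒ (c0=0, c1=1, c2=0)
[Gauss-Seidel] macro 6: S0 reads c2=0 → after 1×micro: 0; S1 reads c1=1 → after 2×micro: 4; S2 reads c0=0 → after 1×micro: 4 ⇒ (c0=0, c1=4, c2=4)
[Gauss-Seidel] macro 7: S0 reads c2=4 → after 1×micro: 4; S1 reads c1=4 → after 2×micro: 1; S2 reads c0=4 → after 1×micro: 0 ⇒ (c0=4, c1=1, c2=0)
[Gauss-Seidel] macro 8: S0 reads c2=0 → after 1×micro: 4; S1 reads c1=1 → after 2×micro: 4; S2 reads c0=4 → after 1×micro: 4 ⇒ (c0=4, c1=4, c2=4)
[Gauss-Seidel] macro 9: S0 reads c2=4 → after 1×micro: 0; S1 reads c1=4 → after 2×micro: 1; S2 reads c0=0 → after 1×micro: 0 ⇒ (c0=0, c1=1, c2=0)
[Gauss-Seidel] macro 10: S0 reads c2=0 → after 1×micro: 0; S1 reads c1=1 → after 2×micro: 4; S2 reads c0=0 → after 1×micro: 4 ⇒ (c0=0, c1=4, c2=4)

first divergence at macro-step: never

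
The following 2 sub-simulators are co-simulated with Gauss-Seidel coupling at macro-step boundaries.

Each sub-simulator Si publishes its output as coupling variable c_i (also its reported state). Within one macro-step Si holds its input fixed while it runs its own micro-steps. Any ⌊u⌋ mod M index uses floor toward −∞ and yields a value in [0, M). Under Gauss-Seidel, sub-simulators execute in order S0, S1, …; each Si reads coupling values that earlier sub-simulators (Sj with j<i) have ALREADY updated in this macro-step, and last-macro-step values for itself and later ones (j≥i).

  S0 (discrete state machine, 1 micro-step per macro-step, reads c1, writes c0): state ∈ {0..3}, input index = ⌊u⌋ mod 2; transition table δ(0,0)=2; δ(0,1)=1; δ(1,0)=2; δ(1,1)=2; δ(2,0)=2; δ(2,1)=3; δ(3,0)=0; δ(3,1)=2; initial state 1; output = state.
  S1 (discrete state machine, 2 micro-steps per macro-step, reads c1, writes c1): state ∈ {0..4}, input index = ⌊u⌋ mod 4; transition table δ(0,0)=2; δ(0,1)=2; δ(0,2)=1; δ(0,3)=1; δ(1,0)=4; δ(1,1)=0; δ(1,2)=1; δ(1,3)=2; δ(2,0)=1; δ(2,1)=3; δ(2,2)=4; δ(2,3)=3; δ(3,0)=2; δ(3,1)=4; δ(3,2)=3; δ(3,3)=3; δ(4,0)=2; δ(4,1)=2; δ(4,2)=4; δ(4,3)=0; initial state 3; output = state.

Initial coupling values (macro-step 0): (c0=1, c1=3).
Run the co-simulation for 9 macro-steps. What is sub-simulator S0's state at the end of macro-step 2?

S0 state at macro-step 2 = 3

macro 1: S0 reads c1=3 → after 1×micro: 2; S1 reads c1=3 → after 2×micro: 3 ⇒ (c0=2, c1=3)
macro 2: S0 reads c1=3 → after 1×micro: 3; S1 reads c1=3 → after 2×micro: 3 ⇒ (c0=3, c1=3)
macro 3: S0 reads c1=3 → after 1×micro: 2; S1 reads c1=3 → after 2×micro: 3 ⇒ (c0=2, c1=3)
macro 4: S0 reads c1=3 → after 1×micro: 3; S1 reads c1=3 → after 2×micro: 3 ⇒ (c0=3, c1=3)
macro 5: S0 reads c1=3 → after 1×micro: 2; S1 reads c1=3 → after 2×micro: 3 ⇒ (c0=2, c1=3)
macro 6: S0 reads c1=3 → after 1×micro: 3; S1 reads c1=3 → after 2×micro: 3 ⇒ (c0=3, c1=3)
macro 7: S0 reads c1=3 → after 1×micro: 2; S1 reads c1=3 → after 2×micro: 3 ⇒ (c0=2, c1=3)
macro 8: S0 reads c1=3 → after 1×micro: 3; S1 reads c1=3 → after 2×micro: 3 ⇒ (c0=3, c1=3)
macro 9: S0 reads c1=3 → after 1×micro: 2; S1 reads c1=3 → after 2×micro: 3 ⇒ (c0=2, c1=3)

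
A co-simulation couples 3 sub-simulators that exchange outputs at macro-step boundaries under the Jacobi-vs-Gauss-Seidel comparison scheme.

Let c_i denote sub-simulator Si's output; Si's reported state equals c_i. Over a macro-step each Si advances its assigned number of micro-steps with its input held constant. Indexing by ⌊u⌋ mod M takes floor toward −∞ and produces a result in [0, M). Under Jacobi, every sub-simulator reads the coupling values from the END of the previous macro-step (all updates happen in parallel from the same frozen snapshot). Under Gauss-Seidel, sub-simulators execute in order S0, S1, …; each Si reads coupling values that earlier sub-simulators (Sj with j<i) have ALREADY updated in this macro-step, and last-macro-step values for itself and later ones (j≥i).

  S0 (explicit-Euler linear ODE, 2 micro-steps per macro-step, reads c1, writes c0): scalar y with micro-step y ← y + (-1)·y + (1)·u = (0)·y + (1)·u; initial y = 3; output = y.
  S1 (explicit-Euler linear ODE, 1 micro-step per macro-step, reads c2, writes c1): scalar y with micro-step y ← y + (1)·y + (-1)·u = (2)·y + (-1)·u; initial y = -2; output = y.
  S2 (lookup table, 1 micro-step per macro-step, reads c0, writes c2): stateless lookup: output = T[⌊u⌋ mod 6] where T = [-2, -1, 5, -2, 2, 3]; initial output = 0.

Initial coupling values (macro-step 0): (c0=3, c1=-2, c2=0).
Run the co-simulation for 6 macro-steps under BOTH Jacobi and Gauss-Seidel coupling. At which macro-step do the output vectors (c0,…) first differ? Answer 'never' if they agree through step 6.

[Jacobi] macro 1: S0 reads c1=-2 → after 2×micro: -2; S1 reads c2=0 → after 1×micro: -4; S2 reads c0=3 → after 1×micro: -2 ⇒ (c0=-2, c1=-4, c2=-2)
[Jacobi] macro 2: S0 reads c1=-4 → after 2×micro: -4; S1 reads c2=-2 → after 1×micro: -6; S2 reads c0=-2 → after 1×micro: 2 ⇒ (c0=-4, c1=-6, c2=2)
[Jacobi] macro 3: S0 reads c1=-6 → after 2×micro: -6; S1 reads c2=2 → after 1×micro: -14; S2 reads c0=-4 → after 1×micro: 5 ⇒ (c0=-6, c1=-14, c2=5)
[Jacobi] macro 4: S0 reads c1=-14 → after 2×micro: -14; S1 reads c2=5 → after 1×micro: -33; S2 reads c0=-6 → after 1×micro: -2 ⇒ (c0=-14, c1=-33, c2=-2)
[Jacobi] macro 5: S0 reads c1=-33 → after 2×micro: -33; S1 reads c2=-2 → after 1×micro: -64; S2 reads c0=-14 → after 1×micro: 2 ⇒ (c0=-33, c1=-64, c2=2)
[Jacobi] macro 6: S0 reads c1=-64 → after 2×micro: -64; S1 reads c2=2 → after 1×micro: -130; S2 reads c0=-33 → after 1×micro: -2 ⇒ (c0=-64, c1=-130, c2=-2)
[Gauss-Seidel] macro 1: S0 reads c1=-2 → after 2×micro: -2; S1 reads c2=0 → after 1×micro: -4; S2 reads c0=-2 → after 1×micro: 2 ⇒ (c0=-2, c1=-4, c2=2)
[Gauss-Seidel] macro 2: S0 reads c1=-4 → after 2×micro: -4; S1 reads c2=2 → after 1×micro: -10; S2 reads c0=-4 → after 1×micro: 5 ⇒ (c0=-4, c1=-10, c2=5)
[Gauss-Seidel] macro 3: S0 reads c1=-10 → after 2×micro: -10; S1 reads c2=5 → after 1×micro: -25; S2 reads c0=-10 → after 1×micro: 5 ⇒ (c0=-10, c1=-25, c2=5)
[Gauss-Seidel] macro 4: S0 reads c1=-25 → after 2×micro: -25; S1 reads c2=5 → after 1×micro: -55; S2 reads c0=-25 → after 1×micro: 3 ⇒ (c0=-25, c1=-55, c2=3)
[Gauss-Seidel] macro 5: S0 reads c1=-55 → after 2×micro: -55; S1 reads c2=3 → after 1×micro: -113; S2 reads c0=-55 → after 1×micro: 3 ⇒ (c0=-55, c1=-113, c2=3)
[Gauss-Seidel] macro 6: S0 reads c1=-113 → after 2×micro: -113; S1 reads c2=3 → after 1×micro: -229; S2 reads c0=-113 → after 1×micro: -1 ⇒ (c0=-113, c1=-229, c2=-1)

first divergence at macro-step: 1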